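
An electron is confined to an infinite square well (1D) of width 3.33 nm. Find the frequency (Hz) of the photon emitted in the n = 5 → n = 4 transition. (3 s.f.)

E_1 = h²/(8m_eL²) = 5.433×10^-21 J and ΔE = (5² − 4²)E_1 = 4.890×10^-20 J.
f = ΔE/h = 4.890×10^-20/6.626×10^-34 = 7.38×10^13 Hz.

f = 7.38×10^13 Hz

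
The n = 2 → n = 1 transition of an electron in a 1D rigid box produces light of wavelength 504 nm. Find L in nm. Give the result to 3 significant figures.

L = 0.677 nm

The photon carries ΔE = hc/λ = 6.626×10^-34·2.998×10^8/5.04×10^-7 m = 3.941×10^-19 J.
Since ΔE = (2² − 1²)E_1, E_1 = 1.314×10^-19 J, and L = h/√(8m_eE_1) = 6.77×10^-10 m = 0.677 nm.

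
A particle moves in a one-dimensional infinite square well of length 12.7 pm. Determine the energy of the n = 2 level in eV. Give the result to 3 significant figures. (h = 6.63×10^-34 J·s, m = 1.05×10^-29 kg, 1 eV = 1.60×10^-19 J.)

For an infinite well E_n = n²h²/(8mL²), so E_1 = h²/(8mL²) = (6.63×10^-34)²/(8·1.05×10^-29·(1.27×10^-11 m)²) = 3.244×10^-17 J.
Then E_2 = 2²·E_1 = 4·3.244×10^-17 J = 1.298×10^-16 J.
Converting, E_2 = 1.298×10^-16 J / (1.60×10^-19 J/eV) = 811 eV.

E_2 = 811 eV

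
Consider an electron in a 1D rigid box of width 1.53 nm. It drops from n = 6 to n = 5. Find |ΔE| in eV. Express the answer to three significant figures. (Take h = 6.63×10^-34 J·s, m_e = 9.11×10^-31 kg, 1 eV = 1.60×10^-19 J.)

E_1 = h²/(8m_eL²) = 2.577×10^-20 J.
|ΔE| = |6² − 5²|·E_1 = 11·2.577×10^-20 J = 2.835×10^-19 J = 1.77 eV.

|ΔE| = 1.77 eV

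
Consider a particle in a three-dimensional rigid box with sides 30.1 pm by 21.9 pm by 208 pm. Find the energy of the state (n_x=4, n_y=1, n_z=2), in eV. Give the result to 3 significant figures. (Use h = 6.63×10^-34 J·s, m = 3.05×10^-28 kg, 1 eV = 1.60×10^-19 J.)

E = 22.3 eV

For a 3D rectangular well E = (h²/8m)·Σ n_i²/L_i² = (6.63×10^-34)²/(8·3.05×10^-28) · [4²/(30.1 pm)² + 1²/(21.9 pm)² + 2²/(208 pm)²].
Evaluating gives E = 3.574×10^-18 J = 22.3 eV.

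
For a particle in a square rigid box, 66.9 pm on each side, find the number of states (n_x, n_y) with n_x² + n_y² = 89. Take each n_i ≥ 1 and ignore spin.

degeneracy = 2

The level has n_x² + n_y² = 89. The ordered positive-integer solutions are (5, 8), (8, 5).
That gives 2 states.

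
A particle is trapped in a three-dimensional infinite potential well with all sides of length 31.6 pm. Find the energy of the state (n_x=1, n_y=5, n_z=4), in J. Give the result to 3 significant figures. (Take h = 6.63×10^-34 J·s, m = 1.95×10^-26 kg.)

For a 3D rectangular well E = (h²/8m)·Σ n_i²/L_i² = (6.63×10^-34)²/(8·1.95×10^-26) · [1²/(31.6 pm)² + 5²/(31.6 pm)² + 4²/(31.6 pm)²].
Evaluating gives E = 1.19×10^-19 J.

E = 1.19×10^-19 J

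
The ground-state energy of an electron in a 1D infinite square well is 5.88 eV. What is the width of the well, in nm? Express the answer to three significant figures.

L = 0.253 nm

From E_n = n²h²/(8m_eL²), L = n·h/√(8m_eE_n).
E_1 = 5.88 eV = 9.420×10^-19 J, so L = 1·6.626×10^-34/√(8·9.109×10^-31·9.420×10^-19) = 2.53×10^-10 m = 0.253 nm.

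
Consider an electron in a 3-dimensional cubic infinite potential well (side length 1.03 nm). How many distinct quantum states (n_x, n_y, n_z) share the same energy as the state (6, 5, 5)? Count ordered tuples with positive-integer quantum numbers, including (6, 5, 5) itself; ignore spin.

degeneracy = 15

The level has n_x² + n_y² + n_z² = 86. The ordered positive-integer solutions are (1, 2, 9), (1, 6, 7), (1, 7, 6), (1, 9, 2), (2, 1, 9), (2, 9, 1), (5, 5, 6), (5, 6, 5), (6, 1, 7), (6, 5, 5), (6, 7, 1), (7, 1, 6), (7, 6, 1), (9, 1, 2), (9, 2, 1).
That gives 15 states.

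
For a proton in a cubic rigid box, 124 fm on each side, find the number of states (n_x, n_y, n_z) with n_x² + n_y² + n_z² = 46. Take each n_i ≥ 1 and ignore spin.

The level has n_x² + n_y² + n_z² = 46. The ordered positive-integer solutions are (1, 3, 6), (1, 6, 3), (3, 1, 6), (3, 6, 1), (6, 1, 3), (6, 3, 1).
That gives 6 states.

degeneracy = 6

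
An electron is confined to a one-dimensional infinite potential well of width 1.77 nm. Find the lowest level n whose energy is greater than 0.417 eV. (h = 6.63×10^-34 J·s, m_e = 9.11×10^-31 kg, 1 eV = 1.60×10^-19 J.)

n = 2

E_1 = h²/(8m_eL²) = 1.925×10^-20 J = 0.1203 eV.
Need n² > 0.417/0.1203 = 3.466, i.e. n > 1.862.
The smallest integer satisfying this is n = 2.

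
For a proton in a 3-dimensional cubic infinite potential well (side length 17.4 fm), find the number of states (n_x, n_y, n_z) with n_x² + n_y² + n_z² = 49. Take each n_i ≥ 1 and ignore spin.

degeneracy = 6

The level has n_x² + n_y² + n_z² = 49. The ordered positive-integer solutions are (2, 3, 6), (2, 6, 3), (3, 2, 6), (3, 6, 2), (6, 2, 3), (6, 3, 2).
That gives 6 states.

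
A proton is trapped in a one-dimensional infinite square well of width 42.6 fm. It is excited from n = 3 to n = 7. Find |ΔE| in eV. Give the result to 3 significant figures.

|ΔE| = 4.51×10^6 eV

E_1 = h²/(8m_pL²) = 1.808×10^-14 J.
|ΔE| = |3² − 7²|·E_1 = 40·1.808×10^-14 J = 7.232×10^-13 J = 4.51×10^6 eV.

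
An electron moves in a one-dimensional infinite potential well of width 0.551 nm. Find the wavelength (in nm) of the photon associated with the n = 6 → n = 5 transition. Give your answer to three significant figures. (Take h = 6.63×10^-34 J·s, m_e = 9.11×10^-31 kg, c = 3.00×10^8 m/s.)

λ = 91.0 nm

E_1 = h²/(8m_eL²) = 1.987×10^-19 J, so ΔE = (6² − 5²)E_1 = 2.186×10^-18 J.
λ = hc/ΔE = (6.63×10^-34·3.00×10^8)/2.186×10^-18 = 9.10×10^-8 m = 91.0 nm.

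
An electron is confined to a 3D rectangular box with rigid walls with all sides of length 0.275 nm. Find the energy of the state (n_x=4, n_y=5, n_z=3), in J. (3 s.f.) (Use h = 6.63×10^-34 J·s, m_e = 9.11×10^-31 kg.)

For a 3D rectangular well E = (h²/8m_e)·Σ n_i²/L_i² = (6.63×10^-34)²/(8·9.11×10^-31) · [4²/(0.275 nm)² + 5²/(0.275 nm)² + 3²/(0.275 nm)²].
Evaluating gives E = 3.99×10^-17 J.

E = 3.99×10^-17 J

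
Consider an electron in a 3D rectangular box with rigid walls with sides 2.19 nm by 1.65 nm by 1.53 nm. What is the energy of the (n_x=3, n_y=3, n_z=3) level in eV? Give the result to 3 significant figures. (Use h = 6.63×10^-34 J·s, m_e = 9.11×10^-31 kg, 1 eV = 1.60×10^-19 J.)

E = 3.40 eV

For a 3D rectangular well E = (h²/8m_e)·Σ n_i²/L_i² = (6.63×10^-34)²/(8·9.11×10^-31) · [3²/(2.19 nm)² + 3²/(1.65 nm)² + 3²/(1.53 nm)²].
Evaluating gives E = 5.445×10^-19 J = 3.40 eV.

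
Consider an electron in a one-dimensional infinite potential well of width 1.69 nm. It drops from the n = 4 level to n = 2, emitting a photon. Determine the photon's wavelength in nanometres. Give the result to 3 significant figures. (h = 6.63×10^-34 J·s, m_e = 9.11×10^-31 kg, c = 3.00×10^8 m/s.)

E_1 = h²/(8m_eL²) = 2.112×10^-20 J, so ΔE = (4² − 2²)E_1 = 2.534×10^-19 J.
λ = hc/ΔE = (6.63×10^-34·3.00×10^8)/2.534×10^-19 = 7.85×10^-7 m = 785 nm.

λ = 785 nm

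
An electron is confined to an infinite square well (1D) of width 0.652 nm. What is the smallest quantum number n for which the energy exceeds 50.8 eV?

n = 8

E_1 = h²/(8m_eL²) = 1.417×10^-19 J = 0.8845 eV.
Need n² > 50.8/0.8845 = 57.43, i.e. n > 7.578.
The smallest integer satisfying this is n = 8.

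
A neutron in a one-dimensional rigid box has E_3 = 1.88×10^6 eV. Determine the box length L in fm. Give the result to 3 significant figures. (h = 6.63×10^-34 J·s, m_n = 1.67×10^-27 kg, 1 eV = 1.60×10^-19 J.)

L = 31.4 fm

From E_n = n²h²/(8m_nL²), L = n·h/√(8m_nE_n).
E_3 = 1.88×10^6 eV = 3.008×10^-13 J, so L = 3·6.63×10^-34/√(8·1.67×10^-27·3.008×10^-13) = 3.14×10^-14 m = 31.4 fm.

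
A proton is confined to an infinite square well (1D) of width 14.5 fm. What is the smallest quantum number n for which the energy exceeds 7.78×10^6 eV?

E_1 = h²/(8m_pL²) = 1.560×10^-13 J = 9.738×10^5 eV.
Need n² > 7.78×10^6/9.738×10^5 = 7.989, i.e. n > 2.826.
The smallest integer satisfying this is n = 3.

n = 3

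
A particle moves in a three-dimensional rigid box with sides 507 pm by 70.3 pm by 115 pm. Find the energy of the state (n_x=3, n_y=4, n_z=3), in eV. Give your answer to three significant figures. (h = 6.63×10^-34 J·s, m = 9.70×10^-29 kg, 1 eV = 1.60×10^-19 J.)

E = 14.0 eV

For a 3D rectangular well E = (h²/8m)·Σ n_i²/L_i² = (6.63×10^-34)²/(8·9.70×10^-29) · [3²/(507 pm)² + 4²/(70.3 pm)² + 3²/(115 pm)²].
Evaluating gives E = 2.239×10^-18 J = 14.0 eV.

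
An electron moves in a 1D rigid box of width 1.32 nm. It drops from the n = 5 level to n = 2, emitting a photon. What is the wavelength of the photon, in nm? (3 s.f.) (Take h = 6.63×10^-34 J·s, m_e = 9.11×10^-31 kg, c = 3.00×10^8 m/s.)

E_1 = h²/(8m_eL²) = 3.462×10^-20 J, so ΔE = (5² − 2²)E_1 = 7.270×10^-19 J.
λ = hc/ΔE = (6.63×10^-34·3.00×10^8)/7.270×10^-19 = 2.74×10^-7 m = 274 nm.

λ = 274 nm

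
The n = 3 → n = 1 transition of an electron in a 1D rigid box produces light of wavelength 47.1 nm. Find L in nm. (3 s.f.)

The photon carries ΔE = hc/λ = 6.626×10^-34·2.998×10^8/4.71×10^-8 m = 4.218×10^-18 J.
Since ΔE = (3² − 1²)E_1, E_1 = 5.273×10^-19 J, and L = h/√(8m_eE_1) = 3.38×10^-10 m = 0.338 nm.

L = 0.338 nm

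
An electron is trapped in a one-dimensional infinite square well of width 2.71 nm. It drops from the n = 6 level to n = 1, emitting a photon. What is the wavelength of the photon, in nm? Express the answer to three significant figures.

E_1 = h²/(8m_eL²) = 8.204×10^-21 J, so ΔE = (6² − 1²)E_1 = 2.871×10^-19 J.
λ = hc/ΔE = (6.626×10^-34·2.998×10^8)/2.871×10^-19 = 6.92×10^-7 m = 692 nm.

λ = 692 nm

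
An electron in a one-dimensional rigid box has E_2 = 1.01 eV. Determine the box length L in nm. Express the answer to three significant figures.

From E_n = n²h²/(8m_eL²), L = n·h/√(8m_eE_n).
E_2 = 1.01 eV = 1.618×10^-19 J, so L = 2·6.626×10^-34/√(8·9.109×10^-31·1.618×10^-19) = 1.22×10^-9 m = 1.22 nm.

L = 1.22 nm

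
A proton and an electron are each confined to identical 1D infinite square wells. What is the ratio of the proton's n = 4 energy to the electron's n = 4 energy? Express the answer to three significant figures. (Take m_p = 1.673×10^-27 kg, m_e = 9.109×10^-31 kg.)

E_n ∝ 1/m at fixed n and L, so the ratio is m_e/m_p = 9.109×10^-31/1.673×10^-27 = 5.44×10^-4.

5.44×10^-4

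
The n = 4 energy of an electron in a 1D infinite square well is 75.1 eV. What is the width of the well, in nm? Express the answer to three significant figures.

L = 0.283 nm

From E_n = n²h²/(8m_eL²), L = n·h/√(8m_eE_n).
E_4 = 75.1 eV = 1.203×10^-17 J, so L = 4·6.626×10^-34/√(8·9.109×10^-31·1.203×10^-17) = 2.83×10^-10 m = 0.283 nm.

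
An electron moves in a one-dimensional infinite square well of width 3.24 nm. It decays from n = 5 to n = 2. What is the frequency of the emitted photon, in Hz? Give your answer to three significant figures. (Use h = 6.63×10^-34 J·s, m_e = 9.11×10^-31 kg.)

E_1 = h²/(8m_eL²) = 5.746×10^-21 J and ΔE = (5² − 2²)E_1 = 1.207×10^-19 J.
f = ΔE/h = 1.207×10^-19/6.63×10^-34 = 1.82×10^14 Hz.

f = 1.82×10^14 Hz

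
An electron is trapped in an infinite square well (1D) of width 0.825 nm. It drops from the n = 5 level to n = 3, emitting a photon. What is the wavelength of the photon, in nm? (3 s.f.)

λ = 140 nm

E_1 = h²/(8m_eL²) = 8.852×10^-20 J, so ΔE = (5² − 3²)E_1 = 1.416×10^-18 J.
λ = hc/ΔE = (6.626×10^-34·2.998×10^8)/1.416×10^-18 = 1.40×10^-7 m = 140 nm.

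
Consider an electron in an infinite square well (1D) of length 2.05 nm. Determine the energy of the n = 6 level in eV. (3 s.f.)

E_6 = 3.22 eV

For an infinite well E_n = n²h²/(8m_eL²), so E_1 = h²/(8m_eL²) = (6.626×10^-34)²/(8·9.109×10^-31·(2.05×10^-9 m)²) = 1.434×10^-20 J.
Then E_6 = 6²·E_1 = 36·1.434×10^-20 J = 5.162×10^-19 J.
Converting, E_6 = 5.162×10^-19 J / (1.602×10^-19 J/eV) = 3.22 eV.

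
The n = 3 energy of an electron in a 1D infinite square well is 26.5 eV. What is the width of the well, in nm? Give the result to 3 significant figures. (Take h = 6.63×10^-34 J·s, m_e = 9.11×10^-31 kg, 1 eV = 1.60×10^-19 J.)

L = 0.358 nm

From E_n = n²h²/(8m_eL²), L = n·h/√(8m_eE_n).
E_3 = 26.5 eV = 4.240×10^-18 J, so L = 3·6.63×10^-34/√(8·9.11×10^-31·4.240×10^-18) = 3.58×10^-10 m = 0.358 nm.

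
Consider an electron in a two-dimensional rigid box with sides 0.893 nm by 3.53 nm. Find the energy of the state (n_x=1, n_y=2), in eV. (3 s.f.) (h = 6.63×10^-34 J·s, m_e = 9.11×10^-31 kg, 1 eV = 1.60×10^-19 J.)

E = 0.594 eV

For a 2D rectangular well E = (h²/8m_e)·Σ n_i²/L_i² = (6.63×10^-34)²/(8·9.11×10^-31) · [1²/(0.893 nm)² + 2²/(3.53 nm)²].
Evaluating gives E = 9.499×10^-20 J = 0.594 eV.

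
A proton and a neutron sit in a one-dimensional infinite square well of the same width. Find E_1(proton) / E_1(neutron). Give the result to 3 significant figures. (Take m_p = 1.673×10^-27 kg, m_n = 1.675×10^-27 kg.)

E_n ∝ 1/m at fixed n and L, so the ratio is m_n/m_p = 1.675×10^-27/1.673×10^-27 = 1.00.

1.00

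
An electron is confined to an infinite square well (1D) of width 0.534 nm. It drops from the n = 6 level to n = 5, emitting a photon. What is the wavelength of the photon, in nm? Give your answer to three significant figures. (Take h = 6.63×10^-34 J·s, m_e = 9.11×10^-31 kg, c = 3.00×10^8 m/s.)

λ = 85.5 nm

E_1 = h²/(8m_eL²) = 2.115×10^-19 J, so ΔE = (6² − 5²)E_1 = 2.326×10^-18 J.
λ = hc/ΔE = (6.63×10^-34·3.00×10^8)/2.326×10^-18 = 8.55×10^-8 m = 85.5 nm.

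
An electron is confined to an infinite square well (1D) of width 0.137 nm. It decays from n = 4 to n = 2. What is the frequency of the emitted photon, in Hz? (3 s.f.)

f = 5.81×10^16 Hz

E_1 = h²/(8m_eL²) = 3.210×10^-18 J and ΔE = (4² − 2²)E_1 = 3.852×10^-17 J.
f = ΔE/h = 3.852×10^-17/6.626×10^-34 = 5.81×10^16 Hz.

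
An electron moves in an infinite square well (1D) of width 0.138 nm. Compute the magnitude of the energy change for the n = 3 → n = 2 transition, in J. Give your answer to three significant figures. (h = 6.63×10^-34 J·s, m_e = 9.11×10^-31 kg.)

|ΔE| = 1.58×10^-17 J

E_1 = h²/(8m_eL²) = 3.167×10^-18 J.
|ΔE| = |3² − 2²|·E_1 = 5·3.167×10^-18 J = 1.58×10^-17 J.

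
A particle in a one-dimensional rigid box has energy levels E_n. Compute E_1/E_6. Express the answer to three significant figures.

E_n ∝ n², so E_1/E_6 = 1²/6² = 1/36 = 0.0278.

0.0278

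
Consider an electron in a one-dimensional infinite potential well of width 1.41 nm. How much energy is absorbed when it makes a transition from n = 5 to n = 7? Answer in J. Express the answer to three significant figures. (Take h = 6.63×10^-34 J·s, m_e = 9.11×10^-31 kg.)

|ΔE| = 7.28×10^-19 J

E_1 = h²/(8m_eL²) = 3.034×10^-20 J.
|ΔE| = |5² − 7²|·E_1 = 24·3.034×10^-20 J = 7.28×10^-19 J.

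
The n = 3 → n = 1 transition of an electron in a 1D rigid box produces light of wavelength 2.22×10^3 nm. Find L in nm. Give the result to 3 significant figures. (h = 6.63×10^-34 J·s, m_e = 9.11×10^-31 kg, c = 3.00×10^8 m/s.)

The photon carries ΔE = hc/λ = 6.63×10^-34·3.00×10^8/2.22×10^-6 m = 8.959×10^-20 J.
Since ΔE = (3² − 1²)E_1, E_1 = 1.120×10^-20 J, and L = h/√(8m_eE_1) = 2.32×10^-9 m = 2.32 nm.

L = 2.32 nm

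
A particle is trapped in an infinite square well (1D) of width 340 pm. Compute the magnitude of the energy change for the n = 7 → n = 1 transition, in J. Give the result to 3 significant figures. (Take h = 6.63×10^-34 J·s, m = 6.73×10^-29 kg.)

|ΔE| = 3.39×10^-19 J

E_1 = h²/(8mL²) = 7.063×10^-21 J.
|ΔE| = |7² − 1²|·E_1 = 48·7.063×10^-21 J = 3.39×10^-19 J.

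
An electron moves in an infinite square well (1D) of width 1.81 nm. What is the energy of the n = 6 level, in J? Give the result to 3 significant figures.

For an infinite well E_n = n²h²/(8m_eL²), so E_1 = h²/(8m_eL²) = (6.626×10^-34)²/(8·9.109×10^-31·(1.81×10^-9 m)²) = 1.839×10^-20 J.
Then E_6 = 6²·E_1 = 36·1.839×10^-20 J = 6.62×10^-19 J.

E_6 = 6.62×10^-19 J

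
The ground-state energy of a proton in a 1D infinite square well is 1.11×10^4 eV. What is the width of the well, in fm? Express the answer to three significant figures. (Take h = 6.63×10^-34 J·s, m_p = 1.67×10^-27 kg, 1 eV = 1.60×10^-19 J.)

From E_n = n²h²/(8m_pL²), L = n·h/√(8m_pE_n).
E_1 = 1.11×10^4 eV = 1.776×10^-15 J, so L = 1·6.63×10^-34/√(8·1.67×10^-27·1.776×10^-15) = 1.36×10^-13 m = 136 fm.

L = 136 fm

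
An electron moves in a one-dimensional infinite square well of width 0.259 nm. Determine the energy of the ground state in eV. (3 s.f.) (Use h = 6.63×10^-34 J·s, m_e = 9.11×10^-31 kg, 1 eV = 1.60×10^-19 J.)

For an infinite well E_n = n²h²/(8m_eL²), so E_1 = h²/(8m_eL²) = (6.63×10^-34)²/(8·9.11×10^-31·(2.59×10^-10 m)²) = 8.991×10^-19 J.
Converting, E_1 = 8.991×10^-19 J / (1.60×10^-19 J/eV) = 5.62 eV.

E_1 = 5.62 eV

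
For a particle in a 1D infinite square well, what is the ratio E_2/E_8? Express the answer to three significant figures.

E_n ∝ n², so E_2/E_8 = 2²/8² = 4/64 = 0.0625.

0.0625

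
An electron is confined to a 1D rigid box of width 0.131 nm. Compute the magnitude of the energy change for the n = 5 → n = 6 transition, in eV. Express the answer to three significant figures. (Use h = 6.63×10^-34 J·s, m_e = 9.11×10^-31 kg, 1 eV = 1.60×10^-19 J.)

E_1 = h²/(8m_eL²) = 3.515×10^-18 J.
|ΔE| = |5² − 6²|·E_1 = 11·3.515×10^-18 J = 3.867×10^-17 J = 242 eV.

|ΔE| = 242 eV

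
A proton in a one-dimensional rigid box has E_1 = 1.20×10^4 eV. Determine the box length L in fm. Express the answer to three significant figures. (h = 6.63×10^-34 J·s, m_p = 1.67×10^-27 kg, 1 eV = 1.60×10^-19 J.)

L = 131 fm

From E_n = n²h²/(8m_pL²), L = n·h/√(8m_pE_n).
E_1 = 1.20×10^4 eV = 1.920×10^-15 J, so L = 1·6.63×10^-34/√(8·1.67×10^-27·1.920×10^-15) = 1.31×10^-13 m = 131 fm.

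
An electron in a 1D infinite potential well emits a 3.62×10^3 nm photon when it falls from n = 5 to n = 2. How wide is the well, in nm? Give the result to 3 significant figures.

L = 4.80 nm

The photon carries ΔE = hc/λ = 6.626×10^-34·2.998×10^8/3.62×10^-6 m = 5.487×10^-20 J.
Since ΔE = (5² − 2²)E_1, E_1 = 2.613×10^-21 J, and L = h/√(8m_eE_1) = 4.80×10^-9 m = 4.80 nm.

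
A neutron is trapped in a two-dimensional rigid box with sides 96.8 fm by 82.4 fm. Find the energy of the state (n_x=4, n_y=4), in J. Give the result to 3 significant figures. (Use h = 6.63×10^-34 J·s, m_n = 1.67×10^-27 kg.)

E = 1.34×10^-13 J

For a 2D rectangular well E = (h²/8m_n)·Σ n_i²/L_i² = (6.63×10^-34)²/(8·1.67×10^-27) · [4²/(96.8 fm)² + 4²/(82.4 fm)²].
Evaluating gives E = 1.34×10^-13 J.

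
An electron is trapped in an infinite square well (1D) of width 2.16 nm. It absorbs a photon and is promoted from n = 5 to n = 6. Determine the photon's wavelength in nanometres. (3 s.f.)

E_1 = h²/(8m_eL²) = 1.291×10^-20 J, so ΔE = (6² − 5²)E_1 = 1.420×10^-19 J.
λ = hc/ΔE = (6.626×10^-34·2.998×10^8)/1.420×10^-19 = 1.40×10^-6 m = 1.40×10^3 nm.

λ = 1.40×10^3 nm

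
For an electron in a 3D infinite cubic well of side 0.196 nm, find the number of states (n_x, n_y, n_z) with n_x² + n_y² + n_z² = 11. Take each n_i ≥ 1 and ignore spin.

The level has n_x² + n_y² + n_z² = 11. The ordered positive-integer solutions are (1, 1, 3), (1, 3, 1), (3, 1, 1).
That gives 3 states.

degeneracy = 3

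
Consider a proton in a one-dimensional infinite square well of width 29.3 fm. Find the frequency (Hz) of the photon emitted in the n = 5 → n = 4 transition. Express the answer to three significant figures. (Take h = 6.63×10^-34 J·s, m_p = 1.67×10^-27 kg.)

E_1 = h²/(8m_pL²) = 3.833×10^-14 J and ΔE = (5² − 4²)E_1 = 3.450×10^-13 J.
f = ΔE/h = 3.450×10^-13/6.63×10^-34 = 5.20×10^20 Hz.

f = 5.20×10^20 Hz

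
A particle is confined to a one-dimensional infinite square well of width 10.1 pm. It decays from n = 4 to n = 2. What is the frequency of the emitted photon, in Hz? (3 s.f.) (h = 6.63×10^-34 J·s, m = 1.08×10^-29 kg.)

f = 9.03×10^17 Hz

E_1 = h²/(8mL²) = 4.987×10^-17 J and ΔE = (4² − 2²)E_1 = 5.984×10^-16 J.
f = ΔE/h = 5.984×10^-16/6.63×10^-34 = 9.03×10^17 Hz.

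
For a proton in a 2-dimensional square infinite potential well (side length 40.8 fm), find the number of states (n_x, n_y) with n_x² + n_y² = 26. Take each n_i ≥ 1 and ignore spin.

The level has n_x² + n_y² = 26. The ordered positive-integer solutions are (1, 5), (5, 1).
That gives 2 states.

degeneracy = 2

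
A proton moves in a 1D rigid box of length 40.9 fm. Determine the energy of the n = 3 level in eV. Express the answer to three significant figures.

E_3 = 1.10×10^6 eV

For an infinite well E_n = n²h²/(8m_pL²), so E_1 = h²/(8m_pL²) = (6.626×10^-34)²/(8·1.673×10^-27·(4.09×10^-14 m)²) = 1.961×10^-14 J.
Then E_3 = 3²·E_1 = 9·1.961×10^-14 J = 1.765×10^-13 J.
Converting, E_3 = 1.765×10^-13 J / (1.602×10^-19 J/eV) = 1.10×10^6 eV.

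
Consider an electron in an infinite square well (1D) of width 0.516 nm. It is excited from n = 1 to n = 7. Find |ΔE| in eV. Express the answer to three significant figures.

E_1 = h²/(8m_eL²) = 2.263×10^-19 J.
|ΔE| = |1² − 7²|·E_1 = 48·2.263×10^-19 J = 1.086×10^-17 J = 67.8 eV.

|ΔE| = 67.8 eV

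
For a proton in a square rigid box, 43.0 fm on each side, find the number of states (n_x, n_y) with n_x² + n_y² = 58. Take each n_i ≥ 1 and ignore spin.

degeneracy = 2

The level has n_x² + n_y² = 58. The ordered positive-integer solutions are (3, 7), (7, 3).
That gives 2 states.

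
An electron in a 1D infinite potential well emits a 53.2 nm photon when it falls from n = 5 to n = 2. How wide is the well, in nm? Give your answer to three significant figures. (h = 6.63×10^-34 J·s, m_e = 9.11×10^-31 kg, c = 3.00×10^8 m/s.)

The photon carries ΔE = hc/λ = 6.63×10^-34·3.00×10^8/5.32×10^-8 m = 3.739×10^-18 J.
Since ΔE = (5² − 2²)E_1, E_1 = 1.780×10^-19 J, and L = h/√(8m_eE_1) = 5.82×10^-10 m = 0.582 nm.

L = 0.582 nm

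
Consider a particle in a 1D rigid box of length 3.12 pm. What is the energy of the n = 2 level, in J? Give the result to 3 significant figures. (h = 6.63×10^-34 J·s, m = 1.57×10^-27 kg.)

E_2 = 1.44×10^-17 J

For an infinite well E_n = n²h²/(8mL²), so E_1 = h²/(8mL²) = (6.63×10^-34)²/(8·1.57×10^-27·(3.12×10^-12 m)²) = 3.595×10^-18 J.
Then E_2 = 2²·E_1 = 4·3.595×10^-18 J = 1.44×10^-17 J.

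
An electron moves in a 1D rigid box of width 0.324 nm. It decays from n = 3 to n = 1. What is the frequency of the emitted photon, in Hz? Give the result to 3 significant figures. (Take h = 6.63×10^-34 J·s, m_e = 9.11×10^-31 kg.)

f = 6.93×10^15 Hz

E_1 = h²/(8m_eL²) = 5.746×10^-19 J and ΔE = (3² − 1²)E_1 = 4.597×10^-18 J.
f = ΔE/h = 4.597×10^-18/6.63×10^-34 = 6.93×10^15 Hz.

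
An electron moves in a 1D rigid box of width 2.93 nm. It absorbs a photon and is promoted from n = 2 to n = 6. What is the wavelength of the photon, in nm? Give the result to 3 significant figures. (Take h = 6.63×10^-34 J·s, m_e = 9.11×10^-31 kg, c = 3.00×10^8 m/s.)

λ = 885 nm

E_1 = h²/(8m_eL²) = 7.026×10^-21 J, so ΔE = (6² − 2²)E_1 = 2.248×10^-19 J.
λ = hc/ΔE = (6.63×10^-34·3.00×10^8)/2.248×10^-19 = 8.85×10^-7 m = 885 nm.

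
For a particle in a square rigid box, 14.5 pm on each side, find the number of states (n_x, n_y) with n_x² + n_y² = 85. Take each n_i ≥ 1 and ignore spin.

The level has n_x² + n_y² = 85. The ordered positive-integer solutions are (2, 9), (6, 7), (7, 6), (9, 2).
That gives 4 states.

degeneracy = 4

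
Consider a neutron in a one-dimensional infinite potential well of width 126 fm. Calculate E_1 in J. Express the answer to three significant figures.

E_1 = 2.06×10^-15 J

For an infinite well E_n = n²h²/(8m_nL²), so E_1 = h²/(8m_nL²) = (6.626×10^-34)²/(8·1.675×10^-27·(1.26×10^-13 m)²) = 2.064×10^-15 J.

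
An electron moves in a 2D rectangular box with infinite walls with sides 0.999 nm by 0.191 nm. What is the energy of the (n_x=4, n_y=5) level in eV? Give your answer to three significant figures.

For a 2D rectangular well E = (h²/8m_e)·Σ n_i²/L_i² = (6.626×10^-34)²/(8·9.109×10^-31) · [4²/(0.999 nm)² + 5²/(0.191 nm)²].
Evaluating gives E = 4.225×10^-17 J = 264 eV.

E = 264 eV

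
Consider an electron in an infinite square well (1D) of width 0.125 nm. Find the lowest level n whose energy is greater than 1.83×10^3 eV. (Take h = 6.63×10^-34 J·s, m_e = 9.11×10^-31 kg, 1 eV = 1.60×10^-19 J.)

n = 9

E_1 = h²/(8m_eL²) = 3.860×10^-18 J = 24.13 eV.
Need n² > 1.83×10^3/24.13 = 75.84, i.e. n > 8.709.
The smallest integer satisfying this is n = 9.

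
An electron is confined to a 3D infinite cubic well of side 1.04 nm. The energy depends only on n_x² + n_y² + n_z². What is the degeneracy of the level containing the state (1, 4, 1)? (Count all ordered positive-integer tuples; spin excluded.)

The level has n_x² + n_y² + n_z² = 18. The ordered positive-integer solutions are (1, 1, 4), (1, 4, 1), (4, 1, 1).
That gives 3 states.

degeneracy = 3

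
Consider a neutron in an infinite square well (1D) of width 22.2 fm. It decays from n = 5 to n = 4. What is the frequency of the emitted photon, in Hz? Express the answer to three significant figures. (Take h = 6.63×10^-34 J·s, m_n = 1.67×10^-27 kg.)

f = 9.06×10^20 Hz

E_1 = h²/(8m_nL²) = 6.676×10^-14 J and ΔE = (5² − 4²)E_1 = 6.008×10^-13 J.
f = ΔE/h = 6.008×10^-13/6.63×10^-34 = 9.06×10^20 Hz.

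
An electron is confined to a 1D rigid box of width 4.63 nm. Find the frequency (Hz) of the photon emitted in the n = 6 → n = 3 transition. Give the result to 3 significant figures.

E_1 = h²/(8m_eL²) = 2.810×10^-21 J and ΔE = (6² − 3²)E_1 = 7.587×10^-20 J.
f = ΔE/h = 7.587×10^-20/6.626×10^-34 = 1.15×10^14 Hz.

f = 1.15×10^14 Hz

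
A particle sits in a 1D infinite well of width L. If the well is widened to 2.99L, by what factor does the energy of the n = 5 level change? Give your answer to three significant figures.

0.112

E_n ∝ 1/L², so the energy scales by 1/2.99² = 0.112.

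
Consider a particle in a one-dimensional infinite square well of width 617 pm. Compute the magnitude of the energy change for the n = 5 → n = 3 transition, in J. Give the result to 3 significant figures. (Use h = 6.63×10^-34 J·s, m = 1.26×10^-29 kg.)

|ΔE| = 1.83×10^-19 J

E_1 = h²/(8mL²) = 1.146×10^-20 J.
|ΔE| = |5² − 3²|·E_1 = 16·1.146×10^-20 J = 1.83×10^-19 J.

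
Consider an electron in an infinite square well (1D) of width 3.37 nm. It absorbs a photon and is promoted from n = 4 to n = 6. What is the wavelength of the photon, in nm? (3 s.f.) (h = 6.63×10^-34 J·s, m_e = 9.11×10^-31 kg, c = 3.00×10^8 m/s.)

E_1 = h²/(8m_eL²) = 5.311×10^-21 J, so ΔE = (6² − 4²)E_1 = 1.062×10^-19 J.
λ = hc/ΔE = (6.63×10^-34·3.00×10^8)/1.062×10^-19 = 1.87×10^-6 m = 1.87×10^3 nm.

λ = 1.87×10^3 nm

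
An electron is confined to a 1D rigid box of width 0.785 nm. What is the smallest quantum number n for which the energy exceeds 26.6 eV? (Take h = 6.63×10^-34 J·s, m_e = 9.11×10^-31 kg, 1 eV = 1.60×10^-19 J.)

E_1 = h²/(8m_eL²) = 9.788×10^-20 J = 0.6118 eV.
Need n² > 26.6/0.6118 = 43.48, i.e. n > 6.594.
The smallest integer satisfying this is n = 7.

n = 7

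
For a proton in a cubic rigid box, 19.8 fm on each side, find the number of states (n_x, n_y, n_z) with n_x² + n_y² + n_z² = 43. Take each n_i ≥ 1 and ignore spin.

The level has n_x² + n_y² + n_z² = 43. The ordered positive-integer solutions are (3, 3, 5), (3, 5, 3), (5, 3, 3).
That gives 3 states.

degeneracy = 3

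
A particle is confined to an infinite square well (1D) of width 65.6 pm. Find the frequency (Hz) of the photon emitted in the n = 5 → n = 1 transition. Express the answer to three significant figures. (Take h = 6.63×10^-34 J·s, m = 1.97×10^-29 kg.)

f = 2.35×10^16 Hz

E_1 = h²/(8mL²) = 6.481×10^-19 J and ΔE = (5² − 1²)E_1 = 1.555×10^-17 J.
f = ΔE/h = 1.555×10^-17/6.63×10^-34 = 2.35×10^16 Hz.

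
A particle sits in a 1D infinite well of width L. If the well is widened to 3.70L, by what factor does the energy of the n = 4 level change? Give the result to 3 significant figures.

0.0730

E_n ∝ 1/L², so the energy scales by 1/3.70² = 0.0730.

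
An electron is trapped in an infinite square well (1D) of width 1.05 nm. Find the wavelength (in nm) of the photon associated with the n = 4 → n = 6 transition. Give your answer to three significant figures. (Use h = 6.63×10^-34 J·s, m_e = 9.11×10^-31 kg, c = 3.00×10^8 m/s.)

λ = 182 nm

E_1 = h²/(8m_eL²) = 5.471×10^-20 J, so ΔE = (6² − 4²)E_1 = 1.094×10^-18 J.
λ = hc/ΔE = (6.63×10^-34·3.00×10^8)/1.094×10^-18 = 1.82×10^-7 m = 182 nm.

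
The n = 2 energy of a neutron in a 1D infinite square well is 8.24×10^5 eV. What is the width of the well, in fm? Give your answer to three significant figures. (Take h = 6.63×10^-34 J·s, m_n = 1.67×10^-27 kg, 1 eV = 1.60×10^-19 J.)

L = 31.6 fm

From E_n = n²h²/(8m_nL²), L = n·h/√(8m_nE_n).
E_2 = 8.24×10^5 eV = 1.318×10^-13 J, so L = 2·6.63×10^-34/√(8·1.67×10^-27·1.318×10^-13) = 3.16×10^-14 m = 31.6 fm.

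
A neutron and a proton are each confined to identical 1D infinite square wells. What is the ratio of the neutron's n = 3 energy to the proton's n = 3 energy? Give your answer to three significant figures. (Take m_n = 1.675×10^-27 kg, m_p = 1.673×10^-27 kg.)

0.999

E_n ∝ 1/m at fixed n and L, so the ratio is m_p/m_n = 1.673×10^-27/1.675×10^-27 = 0.999.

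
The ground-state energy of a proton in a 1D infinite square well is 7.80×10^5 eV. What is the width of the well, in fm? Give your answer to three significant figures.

From E_n = n²h²/(8m_pL²), L = n·h/√(8m_pE_n).
E_1 = 7.80×10^5 eV = 1.250×10^-13 J, so L = 1·6.626×10^-34/√(8·1.673×10^-27·1.250×10^-13) = 1.62×10^-14 m = 16.2 fm.

L = 16.2 fm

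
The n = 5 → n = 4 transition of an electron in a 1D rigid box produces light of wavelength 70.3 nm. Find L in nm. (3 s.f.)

L = 0.438 nm

The photon carries ΔE = hc/λ = 6.626×10^-34·2.998×10^8/7.03×10^-8 m = 2.826×10^-18 J.
Since ΔE = (5² − 4²)E_1, E_1 = 3.140×10^-19 J, and L = h/√(8m_eE_1) = 4.38×10^-10 m = 0.438 nm.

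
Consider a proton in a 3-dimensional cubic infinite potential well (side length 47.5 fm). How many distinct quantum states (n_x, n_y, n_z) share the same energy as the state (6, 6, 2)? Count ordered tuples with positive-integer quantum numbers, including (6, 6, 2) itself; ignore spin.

degeneracy = 3

The level has n_x² + n_y² + n_z² = 76. The ordered positive-integer solutions are (2, 6, 6), (6, 2, 6), (6, 6, 2).
That gives 3 states.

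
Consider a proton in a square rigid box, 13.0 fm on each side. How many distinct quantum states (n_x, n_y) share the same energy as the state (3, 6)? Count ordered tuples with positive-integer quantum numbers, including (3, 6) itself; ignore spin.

The level has n_x² + n_y² = 45. The ordered positive-integer solutions are (3, 6), (6, 3).
That gives 2 states.

degeneracy = 2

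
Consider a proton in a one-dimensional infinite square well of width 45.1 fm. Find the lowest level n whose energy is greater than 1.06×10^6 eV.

n = 4

E_1 = h²/(8m_pL²) = 1.613×10^-14 J = 1.007×10^5 eV.
Need n² > 1.06×10^6/1.007×10^5 = 10.53, i.e. n > 3.245.
The smallest integer satisfying this is n = 4.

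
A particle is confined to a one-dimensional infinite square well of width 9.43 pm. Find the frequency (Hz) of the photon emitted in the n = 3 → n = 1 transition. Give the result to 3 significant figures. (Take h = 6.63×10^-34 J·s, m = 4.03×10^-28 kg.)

E_1 = h²/(8mL²) = 1.533×10^-18 J and ΔE = (3² − 1²)E_1 = 1.226×10^-17 J.
f = ΔE/h = 1.226×10^-17/6.63×10^-34 = 1.85×10^16 Hz.

f = 1.85×10^16 Hz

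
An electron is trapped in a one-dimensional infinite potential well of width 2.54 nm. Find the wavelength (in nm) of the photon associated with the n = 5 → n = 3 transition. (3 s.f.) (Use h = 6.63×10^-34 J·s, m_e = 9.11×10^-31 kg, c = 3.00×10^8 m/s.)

λ = 1.33×10^3 nm

E_1 = h²/(8m_eL²) = 9.349×10^-21 J, so ΔE = (5² − 3²)E_1 = 1.496×10^-19 J.
λ = hc/ΔE = (6.63×10^-34·3.00×10^8)/1.496×10^-19 = 1.33×10^-6 m = 1.33×10^3 nm.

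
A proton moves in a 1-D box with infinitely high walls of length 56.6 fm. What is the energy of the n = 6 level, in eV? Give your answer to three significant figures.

For an infinite well E_n = n²h²/(8m_pL²), so E_1 = h²/(8m_pL²) = (6.626×10^-34)²/(8·1.673×10^-27·(5.66×10^-14 m)²) = 1.024×10^-14 J.
Then E_6 = 6²·E_1 = 36·1.024×10^-14 J = 3.686×10^-13 J.
Converting, E_6 = 3.686×10^-13 J / (1.602×10^-19 J/eV) = 2.30×10^6 eV.

E_6 = 2.30×10^6 eV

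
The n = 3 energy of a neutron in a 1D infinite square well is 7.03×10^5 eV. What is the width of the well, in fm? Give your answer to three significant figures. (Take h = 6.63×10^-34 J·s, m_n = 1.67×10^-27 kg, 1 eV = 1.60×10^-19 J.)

L = 51.3 fm

From E_n = n²h²/(8m_nL²), L = n·h/√(8m_nE_n).
E_3 = 7.03×10^5 eV = 1.125×10^-13 J, so L = 3·6.63×10^-34/√(8·1.67×10^-27·1.125×10^-13) = 5.13×10^-14 m = 51.3 fm.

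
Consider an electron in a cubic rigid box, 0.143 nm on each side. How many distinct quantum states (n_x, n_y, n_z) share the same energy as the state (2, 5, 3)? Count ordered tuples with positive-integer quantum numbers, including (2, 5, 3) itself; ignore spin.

degeneracy = 9

The level has n_x² + n_y² + n_z² = 38. The ordered positive-integer solutions are (1, 1, 6), (1, 6, 1), (2, 3, 5), (2, 5, 3), (3, 2, 5), (3, 5, 2), (5, 2, 3), (5, 3, 2), (6, 1, 1).
That gives 9 states.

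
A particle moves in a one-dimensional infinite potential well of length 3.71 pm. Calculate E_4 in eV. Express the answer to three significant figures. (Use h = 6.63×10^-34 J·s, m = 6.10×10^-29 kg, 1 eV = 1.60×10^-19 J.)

For an infinite well E_n = n²h²/(8mL²), so E_1 = h²/(8mL²) = (6.63×10^-34)²/(8·6.10×10^-29·(3.71×10^-12 m)²) = 6.544×10^-17 J.
Then E_4 = 4²·E_1 = 16·6.544×10^-17 J = 1.047×10^-15 J.
Converting, E_4 = 1.047×10^-15 J / (1.60×10^-19 J/eV) = 6.54×10^3 eV.

E_4 = 6.54×10^3 eV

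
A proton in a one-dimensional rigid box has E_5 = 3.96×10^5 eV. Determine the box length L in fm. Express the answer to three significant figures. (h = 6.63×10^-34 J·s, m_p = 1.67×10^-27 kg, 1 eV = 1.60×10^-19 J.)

From E_n = n²h²/(8m_pL²), L = n·h/√(8m_pE_n).
E_5 = 3.96×10^5 eV = 6.336×10^-14 J, so L = 5·6.63×10^-34/√(8·1.67×10^-27·6.336×10^-14) = 1.14×10^-13 m = 114 fm.

L = 114 fm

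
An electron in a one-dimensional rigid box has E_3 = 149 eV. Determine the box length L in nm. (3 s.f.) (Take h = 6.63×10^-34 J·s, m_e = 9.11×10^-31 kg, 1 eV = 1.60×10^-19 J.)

From E_n = n²h²/(8m_eL²), L = n·h/√(8m_eE_n).
E_3 = 149 eV = 2.384×10^-17 J, so L = 3·6.63×10^-34/√(8·9.11×10^-31·2.384×10^-17) = 1.51×10^-10 m = 0.151 nm.

L = 0.151 nm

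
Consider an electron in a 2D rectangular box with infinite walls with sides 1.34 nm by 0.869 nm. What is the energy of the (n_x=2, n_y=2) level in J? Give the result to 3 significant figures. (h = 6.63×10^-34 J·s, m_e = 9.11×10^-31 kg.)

For a 2D rectangular well E = (h²/8m_e)·Σ n_i²/L_i² = (6.63×10^-34)²/(8·9.11×10^-31) · [2²/(1.34 nm)² + 2²/(0.869 nm)²].
Evaluating gives E = 4.54×10^-19 J.

E = 4.54×10^-19 J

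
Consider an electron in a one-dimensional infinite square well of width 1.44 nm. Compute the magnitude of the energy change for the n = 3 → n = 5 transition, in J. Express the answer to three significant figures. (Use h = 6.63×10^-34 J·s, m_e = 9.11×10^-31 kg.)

|ΔE| = 4.65×10^-19 J

E_1 = h²/(8m_eL²) = 2.909×10^-20 J.
|ΔE| = |3² − 5²|·E_1 = 16·2.909×10^-20 J = 4.65×10^-19 J.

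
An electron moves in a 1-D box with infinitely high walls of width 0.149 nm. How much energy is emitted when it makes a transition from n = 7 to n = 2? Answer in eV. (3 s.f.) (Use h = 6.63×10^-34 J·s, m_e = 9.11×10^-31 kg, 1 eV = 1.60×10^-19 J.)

|ΔE| = 764 eV

E_1 = h²/(8m_eL²) = 2.717×10^-18 J.
|ΔE| = |7² − 2²|·E_1 = 45·2.717×10^-18 J = 1.223×10^-16 J = 764 eV.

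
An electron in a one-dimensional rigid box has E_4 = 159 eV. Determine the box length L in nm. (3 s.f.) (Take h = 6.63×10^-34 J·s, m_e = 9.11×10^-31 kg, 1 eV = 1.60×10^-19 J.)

L = 0.195 nm

From E_n = n²h²/(8m_eL²), L = n·h/√(8m_eE_n).
E_4 = 159 eV = 2.544×10^-17 J, so L = 4·6.63×10^-34/√(8·9.11×10^-31·2.544×10^-17) = 1.95×10^-10 m = 0.195 nm.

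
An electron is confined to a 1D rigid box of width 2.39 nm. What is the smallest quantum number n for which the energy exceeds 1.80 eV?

E_1 = h²/(8m_eL²) = 1.055×10^-20 J = 0.06586 eV.
Need n² > 1.80/0.06586 = 27.33, i.e. n > 5.228.
The smallest integer satisfying this is n = 6.

n = 6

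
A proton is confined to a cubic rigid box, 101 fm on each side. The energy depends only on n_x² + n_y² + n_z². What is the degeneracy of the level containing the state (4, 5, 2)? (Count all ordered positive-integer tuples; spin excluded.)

The level has n_x² + n_y² + n_z² = 45. The ordered positive-integer solutions are (2, 4, 5), (2, 5, 4), (4, 2, 5), (4, 5, 2), (5, 2, 4), (5, 4, 2).
That gives 6 states.

degeneracy = 6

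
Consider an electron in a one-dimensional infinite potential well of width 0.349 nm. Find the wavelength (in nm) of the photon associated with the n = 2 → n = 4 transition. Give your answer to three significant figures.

E_1 = h²/(8m_eL²) = 4.946×10^-19 J, so ΔE = (4² − 2²)E_1 = 5.935×10^-18 J.
λ = hc/ΔE = (6.626×10^-34·2.998×10^8)/5.935×10^-18 = 3.35×10^-8 m = 33.5 nm.

λ = 33.5 nm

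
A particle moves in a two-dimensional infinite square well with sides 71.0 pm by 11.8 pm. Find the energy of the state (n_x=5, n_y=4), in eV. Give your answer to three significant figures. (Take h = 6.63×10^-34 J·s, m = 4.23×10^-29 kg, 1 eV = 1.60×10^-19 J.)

For a 2D rectangular well E = (h²/8m)·Σ n_i²/L_i² = (6.63×10^-34)²/(8·4.23×10^-29) · [5²/(71.0 pm)² + 4²/(11.8 pm)²].
Evaluating gives E = 1.557×10^-16 J = 973 eV.

E = 973 eV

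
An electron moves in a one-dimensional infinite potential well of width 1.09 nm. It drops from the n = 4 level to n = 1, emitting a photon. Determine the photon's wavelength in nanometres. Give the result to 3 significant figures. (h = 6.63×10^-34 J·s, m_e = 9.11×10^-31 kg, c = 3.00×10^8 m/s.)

λ = 261 nm

E_1 = h²/(8m_eL²) = 5.077×10^-20 J, so ΔE = (4² − 1²)E_1 = 7.616×10^-19 J.
λ = hc/ΔE = (6.63×10^-34·3.00×10^8)/7.616×10^-19 = 2.61×10^-7 m = 261 nm.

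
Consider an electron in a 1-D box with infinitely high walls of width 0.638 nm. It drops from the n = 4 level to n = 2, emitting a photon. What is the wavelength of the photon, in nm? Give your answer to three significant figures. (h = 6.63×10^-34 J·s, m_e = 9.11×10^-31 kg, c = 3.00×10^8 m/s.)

λ = 112 nm

E_1 = h²/(8m_eL²) = 1.482×10^-19 J, so ΔE = (4² − 2²)E_1 = 1.778×10^-18 J.
λ = hc/ΔE = (6.63×10^-34·3.00×10^8)/1.778×10^-18 = 1.12×10^-7 m = 112 nm.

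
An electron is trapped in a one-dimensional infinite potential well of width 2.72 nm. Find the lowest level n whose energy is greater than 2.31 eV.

n = 7

E_1 = h²/(8m_eL²) = 8.143×10^-21 J = 0.05083 eV.
Need n² > 2.31/0.05083 = 45.45, i.e. n > 6.742.
The smallest integer satisfying this is n = 7.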